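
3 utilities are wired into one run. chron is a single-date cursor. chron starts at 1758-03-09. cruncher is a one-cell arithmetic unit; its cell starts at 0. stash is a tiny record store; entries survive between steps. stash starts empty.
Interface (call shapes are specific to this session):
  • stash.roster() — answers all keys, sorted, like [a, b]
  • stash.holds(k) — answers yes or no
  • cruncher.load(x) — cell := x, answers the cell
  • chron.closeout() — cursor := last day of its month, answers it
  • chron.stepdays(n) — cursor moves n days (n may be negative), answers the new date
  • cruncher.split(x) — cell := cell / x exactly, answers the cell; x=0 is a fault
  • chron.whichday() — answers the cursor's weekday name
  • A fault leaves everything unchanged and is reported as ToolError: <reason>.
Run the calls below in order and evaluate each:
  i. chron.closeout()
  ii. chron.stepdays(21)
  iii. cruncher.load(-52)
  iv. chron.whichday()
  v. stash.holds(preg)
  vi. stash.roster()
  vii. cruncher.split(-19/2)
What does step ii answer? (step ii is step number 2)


Answer: 1758-04-21

Derivation:
>> closeout()
<< 1758-03-31
>> stepdays(n→21)
<< 1758-04-21
>> load(x→-52)
<< -52
>> whichday()
<< Friday
>> holds(k→preg)
<< no
>> roster()
<< []
>> split(x→-19/2)
<< 104/19


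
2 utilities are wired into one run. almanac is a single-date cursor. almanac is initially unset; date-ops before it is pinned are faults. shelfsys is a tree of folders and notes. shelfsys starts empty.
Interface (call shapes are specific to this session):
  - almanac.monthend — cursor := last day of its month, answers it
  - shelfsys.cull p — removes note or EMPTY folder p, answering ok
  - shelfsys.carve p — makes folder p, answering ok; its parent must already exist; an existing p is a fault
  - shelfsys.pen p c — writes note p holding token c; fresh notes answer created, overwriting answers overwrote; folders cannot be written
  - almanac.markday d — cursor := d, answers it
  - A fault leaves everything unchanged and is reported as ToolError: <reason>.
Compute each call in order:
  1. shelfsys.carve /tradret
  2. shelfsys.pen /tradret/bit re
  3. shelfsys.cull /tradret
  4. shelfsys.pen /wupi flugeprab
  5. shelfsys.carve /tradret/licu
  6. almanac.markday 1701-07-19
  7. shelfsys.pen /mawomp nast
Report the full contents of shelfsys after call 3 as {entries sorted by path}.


Answer: {tradret/, tradret/bit=re}

Derivation:
// shelfsys.carve(p→/tradret) => ok
// shelfsys.pen(p→/tradret/bit, c→re) => created
// shelfsys.cull(p→/tradret) => ToolError: not empty
// shelfsys.pen(p→/wupi, c→flugeprab) => created
// shelfsys.carve(p→/tradret/licu) => ok
// almanac.markday(d→1701-07-19) => 1701-07-19
// shelfsys.pen(p→/mawomp, c→nast) => created


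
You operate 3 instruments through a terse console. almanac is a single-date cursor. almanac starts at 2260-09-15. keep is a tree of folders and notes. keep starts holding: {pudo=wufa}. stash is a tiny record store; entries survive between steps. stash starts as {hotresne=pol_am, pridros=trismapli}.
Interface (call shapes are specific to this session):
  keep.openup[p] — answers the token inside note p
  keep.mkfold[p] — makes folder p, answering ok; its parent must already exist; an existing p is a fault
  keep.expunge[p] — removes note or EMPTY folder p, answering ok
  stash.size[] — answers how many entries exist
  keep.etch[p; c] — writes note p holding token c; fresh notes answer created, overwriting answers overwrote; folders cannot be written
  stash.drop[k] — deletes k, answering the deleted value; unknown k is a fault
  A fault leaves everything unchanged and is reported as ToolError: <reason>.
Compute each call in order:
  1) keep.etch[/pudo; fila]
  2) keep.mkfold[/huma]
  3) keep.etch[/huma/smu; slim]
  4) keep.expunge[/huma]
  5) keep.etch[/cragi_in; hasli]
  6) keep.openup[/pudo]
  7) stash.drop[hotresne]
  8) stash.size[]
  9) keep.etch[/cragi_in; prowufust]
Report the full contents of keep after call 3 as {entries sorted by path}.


Answer: {huma/, huma/smu=slim, pudo=fila}

Derivation:
I run etch using p=/pudo, c=fila, → overwrote.
Using mkfold using p=/huma, and observe ok.
I call etch using p=/huma/smu, c=slim, and see created.
I use expunge using p=/huma, which returns ToolError: not empty.
Calling etch using p=/cragi_in, c=hasli, and see created.
Then openup using p=/pudo, which returns fila.
Calling drop using k=hotresne, and observe pol_am.
I use size(), → 1.
I call etch using p=/cragi_in, c=prowufust, giving overwrote.


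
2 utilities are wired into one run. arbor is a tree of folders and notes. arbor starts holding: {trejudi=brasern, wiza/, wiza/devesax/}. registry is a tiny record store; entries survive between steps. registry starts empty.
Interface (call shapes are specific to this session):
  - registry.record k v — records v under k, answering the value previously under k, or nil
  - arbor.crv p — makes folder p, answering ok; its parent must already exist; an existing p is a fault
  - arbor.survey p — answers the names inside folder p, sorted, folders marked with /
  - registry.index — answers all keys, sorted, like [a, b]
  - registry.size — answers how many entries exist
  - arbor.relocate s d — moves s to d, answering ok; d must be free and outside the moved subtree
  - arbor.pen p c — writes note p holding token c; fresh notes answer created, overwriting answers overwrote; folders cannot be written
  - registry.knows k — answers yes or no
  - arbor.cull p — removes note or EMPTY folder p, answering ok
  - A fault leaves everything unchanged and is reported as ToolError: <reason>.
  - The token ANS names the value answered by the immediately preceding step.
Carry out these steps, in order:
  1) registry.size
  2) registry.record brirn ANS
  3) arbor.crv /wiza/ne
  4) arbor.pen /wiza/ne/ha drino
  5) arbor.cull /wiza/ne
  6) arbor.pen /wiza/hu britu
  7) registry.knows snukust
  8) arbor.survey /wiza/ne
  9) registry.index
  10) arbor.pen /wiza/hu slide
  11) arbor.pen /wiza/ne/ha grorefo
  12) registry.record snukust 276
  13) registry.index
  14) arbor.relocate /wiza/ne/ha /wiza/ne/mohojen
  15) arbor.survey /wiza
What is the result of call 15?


Answer: [devesax/, hu, ne/]

Derivation:
Step: size[]
Result: 0
Step: record[k=brirn; v=ANS]
Result: nil
Step: crv[p=/wiza/ne]
Result: ok
Step: pen[p=/wiza/ne/ha; c=drino]
Result: created
Step: cull[p=/wiza/ne]
Result: ToolError: not empty
Step: pen[p=/wiza/hu; c=britu]
Result: created
Step: knows[k=snukust]
Result: no
Step: survey[p=/wiza/ne]
Result: [ha]
Step: index[]
Result: [brirn]
Step: pen[p=/wiza/hu; c=slide]
Result: overwrote
Step: pen[p=/wiza/ne/ha; c=grorefo]
Result: overwrote
Step: record[k=snukust; v=276]
Result: nil
Step: index[]
Result: [brirn, snukust]
Step: relocate[s=/wiza/ne/ha; d=/wiza/ne/mohojen]
Result: ok
Step: survey[p=/wiza]
Result: [devesax/, hu, ne/]


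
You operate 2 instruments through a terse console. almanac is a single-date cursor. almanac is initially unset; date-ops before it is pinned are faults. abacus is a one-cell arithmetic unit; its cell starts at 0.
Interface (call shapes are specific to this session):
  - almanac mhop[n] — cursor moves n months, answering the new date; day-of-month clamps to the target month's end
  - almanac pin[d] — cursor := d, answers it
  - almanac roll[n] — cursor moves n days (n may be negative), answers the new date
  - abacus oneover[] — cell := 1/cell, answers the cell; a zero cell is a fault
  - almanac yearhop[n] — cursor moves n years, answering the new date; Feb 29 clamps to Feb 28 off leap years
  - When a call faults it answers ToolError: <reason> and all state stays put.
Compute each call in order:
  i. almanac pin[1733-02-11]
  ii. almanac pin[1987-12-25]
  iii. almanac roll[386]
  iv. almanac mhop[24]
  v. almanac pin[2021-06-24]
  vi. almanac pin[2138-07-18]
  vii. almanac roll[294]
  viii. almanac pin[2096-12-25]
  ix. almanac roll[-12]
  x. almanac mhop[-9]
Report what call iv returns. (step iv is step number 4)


Invoking almanac pin with 1733-02-11, and see 1733-02-11.
I try almanac pin with 1987-12-25, yielding 1987-12-25.
Calling almanac roll with 386: 1989-01-14.
Now I run almanac mhop with 24, and observe 1991-01-14.
Then almanac pin with 2021-06-24, and get 2021-06-24.
Then almanac pin with 2138-07-18, which returns 2138-07-18.
I invoke almanac roll with 294, → 2139-05-08.
I invoke almanac pin with 2096-12-25, and get 2096-12-25.
Invoking almanac roll with -12: 2096-12-13.
Now I run almanac mhop with -9, → 2096-03-13.

Answer: 1991-01-14


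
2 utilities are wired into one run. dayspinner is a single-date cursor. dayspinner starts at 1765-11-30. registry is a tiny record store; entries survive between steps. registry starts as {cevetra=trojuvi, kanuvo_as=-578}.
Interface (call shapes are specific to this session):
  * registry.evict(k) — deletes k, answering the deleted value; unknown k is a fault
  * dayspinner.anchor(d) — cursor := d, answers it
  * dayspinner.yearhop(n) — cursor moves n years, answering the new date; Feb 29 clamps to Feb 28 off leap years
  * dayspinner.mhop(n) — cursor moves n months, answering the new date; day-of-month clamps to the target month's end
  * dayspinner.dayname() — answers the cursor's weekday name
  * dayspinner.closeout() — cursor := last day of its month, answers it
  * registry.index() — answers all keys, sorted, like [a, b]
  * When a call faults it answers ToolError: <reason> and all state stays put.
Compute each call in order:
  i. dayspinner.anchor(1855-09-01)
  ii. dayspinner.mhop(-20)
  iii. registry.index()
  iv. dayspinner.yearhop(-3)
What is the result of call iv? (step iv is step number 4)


Answer: 1851-01-01

Derivation:
> anchor d: 1855-09-01
= 1855-09-01
> mhop n: -20
= 1854-01-01
> index
= [cevetra, kanuvo_as]
> yearhop n: -3
= 1851-01-01


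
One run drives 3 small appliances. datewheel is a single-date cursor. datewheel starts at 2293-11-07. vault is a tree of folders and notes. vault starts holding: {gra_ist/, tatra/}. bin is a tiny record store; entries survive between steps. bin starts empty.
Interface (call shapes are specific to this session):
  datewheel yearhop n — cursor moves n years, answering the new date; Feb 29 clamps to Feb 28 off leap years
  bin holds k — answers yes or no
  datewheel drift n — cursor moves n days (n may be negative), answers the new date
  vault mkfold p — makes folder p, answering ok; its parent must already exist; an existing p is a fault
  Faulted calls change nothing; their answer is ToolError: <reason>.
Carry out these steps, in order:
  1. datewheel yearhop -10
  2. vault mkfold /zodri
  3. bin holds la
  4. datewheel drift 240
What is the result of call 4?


;; datewheel yearhop(n→-10) -> 2283-11-07
;; vault mkfold(p→/zodri) -> ok
;; bin holds(k→la) -> no
;; datewheel drift(n→240) -> 2284-07-04

Answer: 2284-07-04


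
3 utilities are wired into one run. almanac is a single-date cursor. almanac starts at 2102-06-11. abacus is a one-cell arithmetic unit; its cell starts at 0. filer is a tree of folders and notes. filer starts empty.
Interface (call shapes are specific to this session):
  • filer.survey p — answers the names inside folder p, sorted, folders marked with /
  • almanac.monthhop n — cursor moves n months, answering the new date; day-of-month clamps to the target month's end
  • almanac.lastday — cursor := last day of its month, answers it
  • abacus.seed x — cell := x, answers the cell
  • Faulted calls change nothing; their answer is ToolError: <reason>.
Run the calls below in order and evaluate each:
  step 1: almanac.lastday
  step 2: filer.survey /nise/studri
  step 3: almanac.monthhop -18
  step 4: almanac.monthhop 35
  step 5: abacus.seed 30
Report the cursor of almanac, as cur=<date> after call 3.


I invoke almanac.lastday(), — result: 2102-06-30.
I try filer.survey using p='/nise/studri', yielding ToolError: not found.
I run almanac.monthhop using n='-18', → 2100-12-30.
Then almanac.monthhop using n='35', giving 2103-11-30.
Now I run abacus.seed using x='30', which returns 30.

Answer: cur=2100-12-30


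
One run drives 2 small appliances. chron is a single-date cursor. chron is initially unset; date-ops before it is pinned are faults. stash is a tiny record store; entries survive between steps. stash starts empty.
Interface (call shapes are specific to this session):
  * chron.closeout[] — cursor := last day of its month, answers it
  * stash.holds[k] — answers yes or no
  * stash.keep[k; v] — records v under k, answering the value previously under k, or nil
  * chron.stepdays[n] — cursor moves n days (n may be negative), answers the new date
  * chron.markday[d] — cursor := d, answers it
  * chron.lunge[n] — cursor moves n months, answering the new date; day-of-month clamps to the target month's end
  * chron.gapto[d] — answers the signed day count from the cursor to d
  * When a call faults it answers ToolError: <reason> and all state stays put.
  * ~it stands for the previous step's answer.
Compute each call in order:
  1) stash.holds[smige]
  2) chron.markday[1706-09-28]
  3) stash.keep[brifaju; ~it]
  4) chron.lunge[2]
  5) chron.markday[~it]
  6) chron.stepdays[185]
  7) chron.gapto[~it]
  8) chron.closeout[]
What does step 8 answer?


% 1. holds(smige) => no
% 2. markday(1706-09-28) => 1706-09-28
% 3. keep(brifaju, ~it) => nil
% 4. lunge(2) => 1706-11-28
% 5. markday(~it) => 1706-11-28
% 6. stepdays(185) => 1707-06-01
% 7. gapto(~it) => 0
% 8. closeout() => 1707-06-30

Answer: 1707-06-30


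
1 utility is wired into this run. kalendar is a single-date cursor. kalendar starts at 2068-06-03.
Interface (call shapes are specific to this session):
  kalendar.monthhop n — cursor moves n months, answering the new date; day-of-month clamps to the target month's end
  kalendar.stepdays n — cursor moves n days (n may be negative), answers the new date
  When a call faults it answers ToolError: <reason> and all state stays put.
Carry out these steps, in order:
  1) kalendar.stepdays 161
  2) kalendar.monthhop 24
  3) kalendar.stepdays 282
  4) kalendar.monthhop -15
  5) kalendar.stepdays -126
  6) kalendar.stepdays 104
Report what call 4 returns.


I invoke kalendar.stepdays(161), and see 2068-11-11.
I try kalendar.monthhop(24), and get 2070-11-11.
Invoking kalendar.stepdays(282), — result: 2071-08-20.
Invoking kalendar.monthhop(-15), and see 2070-05-20.
Invoking kalendar.stepdays(-126), — result: 2070-01-14.
I try kalendar.stepdays(104), yielding 2070-04-28.

Answer: 2070-05-20


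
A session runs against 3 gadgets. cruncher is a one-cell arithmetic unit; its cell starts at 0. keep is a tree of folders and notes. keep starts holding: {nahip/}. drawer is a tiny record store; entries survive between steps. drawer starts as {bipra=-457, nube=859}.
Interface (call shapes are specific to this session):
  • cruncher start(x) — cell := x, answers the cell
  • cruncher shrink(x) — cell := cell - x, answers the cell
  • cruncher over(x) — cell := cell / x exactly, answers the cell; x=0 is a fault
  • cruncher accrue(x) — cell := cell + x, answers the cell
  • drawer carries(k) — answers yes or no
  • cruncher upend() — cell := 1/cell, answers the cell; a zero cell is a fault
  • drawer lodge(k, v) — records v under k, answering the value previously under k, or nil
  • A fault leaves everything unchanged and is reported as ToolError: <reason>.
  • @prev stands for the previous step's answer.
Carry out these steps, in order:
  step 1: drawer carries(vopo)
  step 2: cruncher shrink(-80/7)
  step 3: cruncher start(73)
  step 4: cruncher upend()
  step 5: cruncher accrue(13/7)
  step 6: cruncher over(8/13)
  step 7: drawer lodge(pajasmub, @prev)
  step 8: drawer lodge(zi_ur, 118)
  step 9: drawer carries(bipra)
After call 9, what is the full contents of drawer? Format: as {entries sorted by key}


Answer: {bipra=-457, nube=859, pajasmub=3107/1022, zi_ur=118}

Derivation:
;; 1. drawer carries(k=vopo) ~> no
;; 2. cruncher shrink(x=-80/7) ~> 80/7
;; 3. cruncher start(x=73) ~> 73
;; 4. cruncher upend() ~> 1/73
;; 5. cruncher accrue(x=13/7) ~> 956/511
;; 6. cruncher over(x=8/13) ~> 3107/1022
;; 7. drawer lodge(k=pajasmub, v=@prev) ~> nil
;; 8. drawer lodge(k=zi_ur, v=118) ~> nil
;; 9. drawer carries(k=bipra) ~> yes


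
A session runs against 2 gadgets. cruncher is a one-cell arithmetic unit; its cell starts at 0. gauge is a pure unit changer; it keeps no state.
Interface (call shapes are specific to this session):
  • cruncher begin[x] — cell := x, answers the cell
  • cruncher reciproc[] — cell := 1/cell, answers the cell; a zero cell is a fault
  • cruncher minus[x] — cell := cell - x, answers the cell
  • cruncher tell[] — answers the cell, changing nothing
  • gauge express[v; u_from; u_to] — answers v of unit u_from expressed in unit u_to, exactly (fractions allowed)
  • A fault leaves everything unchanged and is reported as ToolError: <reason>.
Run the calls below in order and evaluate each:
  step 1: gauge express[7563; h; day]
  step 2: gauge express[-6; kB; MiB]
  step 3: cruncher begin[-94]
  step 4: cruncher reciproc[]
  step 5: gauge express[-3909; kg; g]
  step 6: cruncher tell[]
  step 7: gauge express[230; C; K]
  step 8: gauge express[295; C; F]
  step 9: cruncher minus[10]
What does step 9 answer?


Answer: -941/94

Derivation:
% 1. gauge express(v→7563, u_from→h, u_to→day) => 2521/8
% 2. gauge express(v→-6, u_from→kB, u_to→MiB) => -375/65536
% 3. cruncher begin(x→-94) => -94
% 4. cruncher reciproc() => -1/94
% 5. gauge express(v→-3909, u_from→kg, u_to→g) => -3909000
% 6. cruncher tell() => -1/94
% 7. gauge express(v→230, u_from→C, u_to→K) => 10063/20
% 8. gauge express(v→295, u_from→C, u_to→F) => 563
% 9. cruncher minus(x→10) => -941/94


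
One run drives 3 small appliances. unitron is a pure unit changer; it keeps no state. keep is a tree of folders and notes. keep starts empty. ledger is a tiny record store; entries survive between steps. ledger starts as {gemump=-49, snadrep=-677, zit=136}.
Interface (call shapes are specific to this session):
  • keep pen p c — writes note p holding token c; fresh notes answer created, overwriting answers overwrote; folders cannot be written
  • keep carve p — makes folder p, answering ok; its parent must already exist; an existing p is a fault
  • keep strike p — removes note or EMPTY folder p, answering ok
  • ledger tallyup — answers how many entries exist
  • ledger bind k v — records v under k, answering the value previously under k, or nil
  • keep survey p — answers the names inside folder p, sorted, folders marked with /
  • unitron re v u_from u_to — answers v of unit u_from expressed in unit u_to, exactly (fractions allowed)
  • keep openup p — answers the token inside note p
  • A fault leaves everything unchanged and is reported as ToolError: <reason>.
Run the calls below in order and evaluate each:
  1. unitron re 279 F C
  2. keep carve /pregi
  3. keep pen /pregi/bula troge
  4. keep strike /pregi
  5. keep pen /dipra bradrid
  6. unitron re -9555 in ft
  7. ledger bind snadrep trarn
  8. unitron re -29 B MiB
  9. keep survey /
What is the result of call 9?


Answer: [dipra, pregi/]

Derivation:
>>> unitron re v=279 u_from=F u_to=C
= 1235/9
>>> keep carve p=/pregi
= ok
>>> keep pen p=/pregi/bula c=troge
= created
>>> keep strike p=/pregi
= ToolError: not empty
>>> keep pen p=/dipra c=bradrid
= created
>>> unitron re v=-9555 u_from=in u_to=ft
= -3185/4
>>> ledger bind k=snadrep v=trarn
= -677
>>> unitron re v=-29 u_from=B u_to=MiB
= -29/1048576
>>> keep survey p=/
= [dipra, pregi/]


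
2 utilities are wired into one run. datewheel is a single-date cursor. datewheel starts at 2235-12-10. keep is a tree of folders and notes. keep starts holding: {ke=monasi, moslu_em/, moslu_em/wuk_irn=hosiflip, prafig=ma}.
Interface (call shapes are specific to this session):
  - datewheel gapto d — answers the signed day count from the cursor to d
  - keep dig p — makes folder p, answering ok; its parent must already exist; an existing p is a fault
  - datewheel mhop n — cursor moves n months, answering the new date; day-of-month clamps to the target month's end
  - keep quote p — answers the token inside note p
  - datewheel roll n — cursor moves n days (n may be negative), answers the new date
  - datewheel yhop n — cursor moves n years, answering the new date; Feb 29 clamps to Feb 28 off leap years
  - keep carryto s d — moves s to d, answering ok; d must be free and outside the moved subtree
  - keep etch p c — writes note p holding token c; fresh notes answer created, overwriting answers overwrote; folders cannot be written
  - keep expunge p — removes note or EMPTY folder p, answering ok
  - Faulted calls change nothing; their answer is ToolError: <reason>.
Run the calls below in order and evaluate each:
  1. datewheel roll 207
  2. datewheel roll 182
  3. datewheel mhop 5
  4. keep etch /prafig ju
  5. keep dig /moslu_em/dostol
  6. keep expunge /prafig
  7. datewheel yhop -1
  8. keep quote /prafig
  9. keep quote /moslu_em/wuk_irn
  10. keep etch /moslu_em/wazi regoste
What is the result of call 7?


Answer: 2236-06-02

Derivation:
>> datewheel roll(207)
<< 2236-07-04
>> datewheel roll(182)
<< 2237-01-02
>> datewheel mhop(5)
<< 2237-06-02
>> keep etch(/prafig, ju)
<< overwrote
>> keep dig(/moslu_em/dostol)
<< ok
>> keep expunge(/prafig)
<< ok
>> datewheel yhop(-1)
<< 2236-06-02
>> keep quote(/prafig)
<< ToolError: not found
>> keep quote(/moslu_em/wuk_irn)
<< hosiflip
>> keep etch(/moslu_em/wazi, regoste)
<< created


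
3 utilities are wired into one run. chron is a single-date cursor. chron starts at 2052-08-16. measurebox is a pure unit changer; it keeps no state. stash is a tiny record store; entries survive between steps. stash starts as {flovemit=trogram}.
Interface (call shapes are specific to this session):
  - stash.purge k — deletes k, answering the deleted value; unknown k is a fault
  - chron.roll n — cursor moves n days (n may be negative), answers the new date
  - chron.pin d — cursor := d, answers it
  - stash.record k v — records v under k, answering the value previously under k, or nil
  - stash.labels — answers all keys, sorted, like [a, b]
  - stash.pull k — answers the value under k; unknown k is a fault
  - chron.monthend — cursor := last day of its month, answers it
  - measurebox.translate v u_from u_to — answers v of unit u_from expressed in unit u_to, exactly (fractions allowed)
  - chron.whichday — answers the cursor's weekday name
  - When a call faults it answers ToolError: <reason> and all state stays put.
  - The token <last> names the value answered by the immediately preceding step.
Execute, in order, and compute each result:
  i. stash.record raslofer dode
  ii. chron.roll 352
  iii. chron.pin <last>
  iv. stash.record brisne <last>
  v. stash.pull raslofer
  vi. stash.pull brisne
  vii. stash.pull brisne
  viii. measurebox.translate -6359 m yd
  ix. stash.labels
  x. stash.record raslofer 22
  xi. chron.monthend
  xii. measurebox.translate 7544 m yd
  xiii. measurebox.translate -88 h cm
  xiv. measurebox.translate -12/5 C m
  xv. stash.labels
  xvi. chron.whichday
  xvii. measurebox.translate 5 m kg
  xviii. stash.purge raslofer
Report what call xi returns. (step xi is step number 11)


I try record on k: raslofer, v: dode: nil.
I use roll on n: 352, and observe 2053-08-03.
Then pin on d: <last>, → 2053-08-03.
I use record on k: brisne, v: <last>, giving nil.
Invoking pull on k: raslofer, and see dode.
Next I call pull on k: brisne, — result: 2053-08-03.
I try pull on k: brisne, and get 2053-08-03.
Invoking translate on v: -6359, u_from: m, u_to: yd: -7948750/1143.
I run labels, giving [brisne, flovemit, raslofer].
I use record on k: raslofer, v: 22, yielding dode.
Using monthend: 2053-08-31.
I invoke translate on v: 7544, u_from: m, u_to: yd, — result: 9430000/1143.
I run translate on v: -88, u_from: h, u_to: cm, and see ToolError: incompatible units.
I invoke translate on v: -12/5, u_from: C, u_to: m, which returns ToolError: incompatible units.
Calling labels(), yielding [brisne, flovemit, raslofer].
Then whichday, which returns Sunday.
I run translate on v: 5, u_from: m, u_to: kg, giving ToolError: incompatible units.
Then purge on k: raslofer, — result: 22.

Answer: 2053-08-31


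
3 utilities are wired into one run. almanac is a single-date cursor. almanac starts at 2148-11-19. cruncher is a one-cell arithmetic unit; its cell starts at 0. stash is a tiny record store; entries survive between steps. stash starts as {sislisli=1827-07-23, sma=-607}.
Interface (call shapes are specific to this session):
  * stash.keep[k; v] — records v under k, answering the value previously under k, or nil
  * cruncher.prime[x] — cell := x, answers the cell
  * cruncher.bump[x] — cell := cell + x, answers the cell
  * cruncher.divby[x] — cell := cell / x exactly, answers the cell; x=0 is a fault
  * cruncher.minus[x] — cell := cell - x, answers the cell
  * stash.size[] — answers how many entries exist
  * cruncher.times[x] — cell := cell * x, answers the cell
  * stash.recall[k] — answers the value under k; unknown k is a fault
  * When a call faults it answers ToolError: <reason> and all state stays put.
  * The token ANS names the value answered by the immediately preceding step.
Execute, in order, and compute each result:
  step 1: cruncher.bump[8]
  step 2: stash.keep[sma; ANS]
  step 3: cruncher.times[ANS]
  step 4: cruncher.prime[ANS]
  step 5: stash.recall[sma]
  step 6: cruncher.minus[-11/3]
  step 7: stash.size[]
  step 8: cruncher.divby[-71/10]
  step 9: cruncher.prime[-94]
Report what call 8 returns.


% cruncher.bump(x: 8) -> 8
% stash.keep(k: sma, v: ANS) -> -607
% cruncher.times(x: ANS) -> -4856
% cruncher.prime(x: ANS) -> -4856
% stash.recall(k: sma) -> 8
% cruncher.minus(x: -11/3) -> -14557/3
% stash.size() -> 2
% cruncher.divby(x: -71/10) -> 145570/213
% cruncher.prime(x: -94) -> -94

Answer: 145570/213


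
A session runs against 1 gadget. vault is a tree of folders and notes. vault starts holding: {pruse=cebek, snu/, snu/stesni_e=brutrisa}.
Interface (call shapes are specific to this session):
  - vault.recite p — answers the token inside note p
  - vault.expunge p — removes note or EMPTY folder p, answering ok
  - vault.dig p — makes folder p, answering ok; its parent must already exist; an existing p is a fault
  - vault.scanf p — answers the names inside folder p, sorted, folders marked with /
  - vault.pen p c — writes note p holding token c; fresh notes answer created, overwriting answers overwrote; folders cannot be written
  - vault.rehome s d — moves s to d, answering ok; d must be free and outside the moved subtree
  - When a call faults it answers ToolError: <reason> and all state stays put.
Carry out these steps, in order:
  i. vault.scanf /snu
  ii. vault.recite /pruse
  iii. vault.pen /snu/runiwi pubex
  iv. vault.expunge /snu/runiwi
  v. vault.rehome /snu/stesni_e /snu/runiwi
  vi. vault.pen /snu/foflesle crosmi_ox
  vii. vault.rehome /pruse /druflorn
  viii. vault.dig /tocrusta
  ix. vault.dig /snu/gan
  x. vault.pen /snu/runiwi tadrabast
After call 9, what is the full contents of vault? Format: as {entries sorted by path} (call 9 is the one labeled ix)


Answer: {druflorn=cebek, snu/, snu/foflesle=crosmi_ox, snu/gan/, snu/runiwi=brutrisa, tocrusta/}

Derivation:
-> vault.scanf(p→/snu)
<- [stesni_e]
-> vault.recite(p→/pruse)
<- cebek
-> vault.pen(p→/snu/runiwi, c→pubex)
<- created
-> vault.expunge(p→/snu/runiwi)
<- ok
-> vault.rehome(s→/snu/stesni_e, d→/snu/runiwi)
<- ok
-> vault.pen(p→/snu/foflesle, c→crosmi_ox)
<- created
-> vault.rehome(s→/pruse, d→/druflorn)
<- ok
-> vault.dig(p→/tocrusta)
<- ok
-> vault.dig(p→/snu/gan)
<- ok
-> vault.pen(p→/snu/runiwi, c→tadrabast)
<- overwrote


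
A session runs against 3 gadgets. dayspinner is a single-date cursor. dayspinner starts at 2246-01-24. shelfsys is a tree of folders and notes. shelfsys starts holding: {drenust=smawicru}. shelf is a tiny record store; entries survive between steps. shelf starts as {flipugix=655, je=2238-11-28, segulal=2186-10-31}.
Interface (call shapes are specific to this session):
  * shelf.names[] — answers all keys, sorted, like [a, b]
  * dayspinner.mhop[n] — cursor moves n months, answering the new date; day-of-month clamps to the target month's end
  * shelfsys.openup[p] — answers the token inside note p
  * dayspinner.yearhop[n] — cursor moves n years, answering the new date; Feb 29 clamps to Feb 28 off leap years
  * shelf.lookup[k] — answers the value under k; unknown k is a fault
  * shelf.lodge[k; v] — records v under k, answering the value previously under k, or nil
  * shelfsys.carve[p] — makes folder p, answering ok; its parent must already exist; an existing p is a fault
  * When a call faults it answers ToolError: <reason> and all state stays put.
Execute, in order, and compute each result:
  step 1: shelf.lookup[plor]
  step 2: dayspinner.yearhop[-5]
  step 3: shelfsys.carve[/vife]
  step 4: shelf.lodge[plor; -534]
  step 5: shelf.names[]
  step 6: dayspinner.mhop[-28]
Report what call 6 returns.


Now I run shelf.lookup on k='plor', which returns ToolError: no such key plor.
Invoking dayspinner.yearhop on n='-5', and get 2241-01-24.
Using shelfsys.carve on p='/vife': ok.
I try shelf.lodge on k='plor', v='-534', and see nil.
I run shelf.names(), — result: [flipugix, je, plor, segulal].
I invoke dayspinner.mhop on n='-28', and observe 2238-09-24.

Answer: 2238-09-24


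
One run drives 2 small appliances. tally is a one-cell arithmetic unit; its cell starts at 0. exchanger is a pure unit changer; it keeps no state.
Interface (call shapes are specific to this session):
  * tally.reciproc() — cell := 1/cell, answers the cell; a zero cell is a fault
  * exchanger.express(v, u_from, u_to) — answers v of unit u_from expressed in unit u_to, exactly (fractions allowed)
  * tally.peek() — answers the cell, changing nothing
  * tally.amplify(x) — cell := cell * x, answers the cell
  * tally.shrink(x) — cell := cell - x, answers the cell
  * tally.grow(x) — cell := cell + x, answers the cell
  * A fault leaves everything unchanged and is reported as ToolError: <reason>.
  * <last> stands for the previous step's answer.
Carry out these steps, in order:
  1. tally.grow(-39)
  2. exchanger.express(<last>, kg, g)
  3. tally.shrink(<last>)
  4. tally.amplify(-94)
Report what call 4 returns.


Answer: -3662334

Derivation:
I invoke tally.grow on x='-39', yielding -39.
I run exchanger.express on v='<last>', u_from='kg', u_to='g': -39000.
I try tally.shrink on x='<last>', and see 38961.
Then tally.amplify on x='-94': -3662334.


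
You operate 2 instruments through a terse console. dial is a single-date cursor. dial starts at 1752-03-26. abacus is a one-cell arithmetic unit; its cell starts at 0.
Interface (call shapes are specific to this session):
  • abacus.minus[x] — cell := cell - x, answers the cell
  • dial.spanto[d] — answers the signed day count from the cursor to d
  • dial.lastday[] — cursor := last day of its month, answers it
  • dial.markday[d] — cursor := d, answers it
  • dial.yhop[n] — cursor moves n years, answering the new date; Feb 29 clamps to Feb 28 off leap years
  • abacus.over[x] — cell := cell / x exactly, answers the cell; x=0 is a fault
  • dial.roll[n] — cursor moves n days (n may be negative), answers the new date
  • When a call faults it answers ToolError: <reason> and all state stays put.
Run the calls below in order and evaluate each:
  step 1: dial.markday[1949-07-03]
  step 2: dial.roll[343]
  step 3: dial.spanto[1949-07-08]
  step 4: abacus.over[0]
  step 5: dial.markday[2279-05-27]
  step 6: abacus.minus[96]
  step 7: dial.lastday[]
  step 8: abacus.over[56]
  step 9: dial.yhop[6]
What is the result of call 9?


Answer: 2285-05-31

Derivation:
Now I run dial.markday on d: 1949-07-03, giving 1949-07-03.
I run dial.roll on n: 343, yielding 1950-06-11.
I invoke dial.spanto on d: 1949-07-08, which returns -338.
Calling abacus.over on x: 0: ToolError: division by zero.
I invoke dial.markday on d: 2279-05-27, yielding 2279-05-27.
Now I run abacus.minus on x: 96, — result: -96.
Calling dial.lastday, and get 2279-05-31.
Now I run abacus.over on x: 56, which returns -12/7.
I run dial.yhop on n: 6, and observe 2285-05-31.


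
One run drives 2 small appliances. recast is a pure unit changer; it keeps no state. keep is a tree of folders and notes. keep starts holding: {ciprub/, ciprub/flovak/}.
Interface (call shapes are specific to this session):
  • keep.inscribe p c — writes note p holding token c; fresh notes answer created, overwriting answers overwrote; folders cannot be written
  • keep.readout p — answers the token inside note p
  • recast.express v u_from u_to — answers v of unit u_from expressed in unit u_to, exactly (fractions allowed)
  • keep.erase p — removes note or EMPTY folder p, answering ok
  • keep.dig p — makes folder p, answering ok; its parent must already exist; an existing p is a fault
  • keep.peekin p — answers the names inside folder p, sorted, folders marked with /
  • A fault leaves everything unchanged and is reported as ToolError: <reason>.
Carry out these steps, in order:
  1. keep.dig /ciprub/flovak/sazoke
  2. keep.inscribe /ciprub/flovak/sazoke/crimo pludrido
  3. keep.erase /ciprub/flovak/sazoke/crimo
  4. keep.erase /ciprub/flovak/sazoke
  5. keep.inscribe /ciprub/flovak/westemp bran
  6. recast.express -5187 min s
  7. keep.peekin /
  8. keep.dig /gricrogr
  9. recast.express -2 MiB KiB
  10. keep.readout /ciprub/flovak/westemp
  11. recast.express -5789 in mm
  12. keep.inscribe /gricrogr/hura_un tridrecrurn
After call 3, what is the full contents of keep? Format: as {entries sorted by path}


>> keep.dig(p=/ciprub/flovak/sazoke)
<< ok
>> keep.inscribe(p=/ciprub/flovak/sazoke/crimo, c=pludrido)
<< created
>> keep.erase(p=/ciprub/flovak/sazoke/crimo)
<< ok
>> keep.erase(p=/ciprub/flovak/sazoke)
<< ok
>> keep.inscribe(p=/ciprub/flovak/westemp, c=bran)
<< created
>> recast.express(v=-5187, u_from=min, u_to=s)
<< -311220
>> keep.peekin(p=/)
<< [ciprub/]
>> keep.dig(p=/gricrogr)
<< ok
>> recast.express(v=-2, u_from=MiB, u_to=KiB)
<< -2048
>> keep.readout(p=/ciprub/flovak/westemp)
<< bran
>> recast.express(v=-5789, u_from=in, u_to=mm)
<< -735203/5
>> keep.inscribe(p=/gricrogr/hura_un, c=tridrecrurn)
<< created

Answer: {ciprub/, ciprub/flovak/, ciprub/flovak/sazoke/}


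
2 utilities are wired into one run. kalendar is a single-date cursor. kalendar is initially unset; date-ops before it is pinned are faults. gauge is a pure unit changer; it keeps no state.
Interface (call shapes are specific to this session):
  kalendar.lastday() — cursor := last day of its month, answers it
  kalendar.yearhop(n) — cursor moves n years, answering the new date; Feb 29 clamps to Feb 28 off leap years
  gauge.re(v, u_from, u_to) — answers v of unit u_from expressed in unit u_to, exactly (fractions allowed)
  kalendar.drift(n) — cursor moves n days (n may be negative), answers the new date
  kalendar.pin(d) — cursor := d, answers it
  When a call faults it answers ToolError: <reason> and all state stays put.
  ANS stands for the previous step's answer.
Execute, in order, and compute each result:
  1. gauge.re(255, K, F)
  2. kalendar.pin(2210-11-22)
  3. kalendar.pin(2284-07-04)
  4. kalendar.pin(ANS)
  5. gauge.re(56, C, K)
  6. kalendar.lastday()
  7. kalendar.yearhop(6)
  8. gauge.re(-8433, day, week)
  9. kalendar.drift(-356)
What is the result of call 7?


Answer: 2290-07-31

Derivation:
// 1. gauge.re(v: 255, u_from: K, u_to: F) == -67/100
// 2. kalendar.pin(d: 2210-11-22) == 2210-11-22
// 3. kalendar.pin(d: 2284-07-04) == 2284-07-04
// 4. kalendar.pin(d: ANS) == 2284-07-04
// 5. gauge.re(v: 56, u_from: C, u_to: K) == 6583/20
// 6. kalendar.lastday() == 2284-07-31
// 7. kalendar.yearhop(n: 6) == 2290-07-31
// 8. gauge.re(v: -8433, u_from: day, u_to: week) == -8433/7
// 9. kalendar.drift(n: -356) == 2289-08-09


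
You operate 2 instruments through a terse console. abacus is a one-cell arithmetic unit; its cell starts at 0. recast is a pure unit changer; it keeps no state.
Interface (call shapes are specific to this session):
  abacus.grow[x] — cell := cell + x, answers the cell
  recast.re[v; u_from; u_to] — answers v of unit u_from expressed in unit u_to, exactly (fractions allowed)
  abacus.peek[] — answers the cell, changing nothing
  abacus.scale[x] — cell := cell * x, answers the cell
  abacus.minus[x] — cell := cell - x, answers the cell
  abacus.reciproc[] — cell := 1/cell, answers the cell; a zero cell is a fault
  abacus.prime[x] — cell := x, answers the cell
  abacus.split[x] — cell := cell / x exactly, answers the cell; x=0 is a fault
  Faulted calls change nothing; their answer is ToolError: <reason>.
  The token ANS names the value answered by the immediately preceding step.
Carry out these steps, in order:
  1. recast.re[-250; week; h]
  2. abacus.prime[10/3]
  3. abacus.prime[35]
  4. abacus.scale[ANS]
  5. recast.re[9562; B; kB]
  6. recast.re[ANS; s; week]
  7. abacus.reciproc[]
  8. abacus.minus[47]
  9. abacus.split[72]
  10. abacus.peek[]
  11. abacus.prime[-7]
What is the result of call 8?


-> recast.re(-250, week, h)
<- -42000
-> abacus.prime(10/3)
<- 10/3
-> abacus.prime(35)
<- 35
-> abacus.scale(ANS)
<- 1225
-> recast.re(9562, B, kB)
<- 4781/500
-> recast.re(ANS, s, week)
<- 683/43200000
-> abacus.reciproc()
<- 1/1225
-> abacus.minus(47)
<- -57574/1225
-> abacus.split(72)
<- -28787/44100
-> abacus.peek()
<- -28787/44100
-> abacus.prime(-7)
<- -7

Answer: -57574/1225


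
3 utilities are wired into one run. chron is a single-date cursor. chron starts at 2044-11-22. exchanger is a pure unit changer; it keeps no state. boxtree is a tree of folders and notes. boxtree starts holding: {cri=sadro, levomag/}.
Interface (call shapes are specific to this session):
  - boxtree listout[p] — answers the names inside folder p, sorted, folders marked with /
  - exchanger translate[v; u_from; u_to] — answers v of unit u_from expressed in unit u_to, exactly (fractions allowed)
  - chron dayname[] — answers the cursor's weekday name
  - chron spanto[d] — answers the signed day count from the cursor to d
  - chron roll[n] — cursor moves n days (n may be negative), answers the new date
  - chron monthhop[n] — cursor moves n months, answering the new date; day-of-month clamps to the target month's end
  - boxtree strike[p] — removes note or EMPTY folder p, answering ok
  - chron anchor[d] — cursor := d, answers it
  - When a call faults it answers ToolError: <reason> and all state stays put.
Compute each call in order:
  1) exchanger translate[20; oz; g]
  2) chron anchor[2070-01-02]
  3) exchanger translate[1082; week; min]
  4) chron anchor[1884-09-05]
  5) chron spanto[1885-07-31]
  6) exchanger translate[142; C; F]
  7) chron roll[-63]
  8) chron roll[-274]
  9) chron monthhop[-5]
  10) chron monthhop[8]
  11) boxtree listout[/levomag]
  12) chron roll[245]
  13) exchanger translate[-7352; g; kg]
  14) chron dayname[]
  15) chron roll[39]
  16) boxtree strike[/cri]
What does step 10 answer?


Answer: 1884-01-04

Derivation:
% 1. exchanger translate(v=20, u_from=oz, u_to=g) => 45359237/80000
% 2. chron anchor(d=2070-01-02) => 2070-01-02
% 3. exchanger translate(v=1082, u_from=week, u_to=min) => 10906560
% 4. chron anchor(d=1884-09-05) => 1884-09-05
% 5. chron spanto(d=1885-07-31) => 329
% 6. exchanger translate(v=142, u_from=C, u_to=F) => 1438/5
% 7. chron roll(n=-63) => 1884-07-04
% 8. chron roll(n=-274) => 1883-10-04
% 9. chron monthhop(n=-5) => 1883-05-04
% 10. chron monthhop(n=8) => 1884-01-04
% 11. boxtree listout(p=/levomag) => []
% 12. chron roll(n=245) => 1884-09-05
% 13. exchanger translate(v=-7352, u_from=g, u_to=kg) => -919/125
% 14. chron dayname() => Friday
% 15. chron roll(n=39) => 1884-10-14
% 16. boxtree strike(p=/cri) => ok


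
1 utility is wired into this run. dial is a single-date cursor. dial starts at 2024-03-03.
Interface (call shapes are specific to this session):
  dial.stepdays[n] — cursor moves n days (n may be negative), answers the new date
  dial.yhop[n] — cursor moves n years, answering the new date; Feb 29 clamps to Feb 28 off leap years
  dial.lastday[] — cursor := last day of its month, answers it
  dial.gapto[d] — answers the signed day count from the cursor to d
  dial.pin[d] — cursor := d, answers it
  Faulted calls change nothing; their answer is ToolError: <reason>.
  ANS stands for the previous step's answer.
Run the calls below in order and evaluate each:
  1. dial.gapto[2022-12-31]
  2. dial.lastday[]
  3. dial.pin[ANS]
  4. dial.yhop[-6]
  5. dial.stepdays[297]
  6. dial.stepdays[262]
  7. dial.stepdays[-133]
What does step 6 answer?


>> gapto(d: 2022-12-31)
<< -428
>> lastday()
<< 2024-03-31
>> pin(d: ANS)
<< 2024-03-31
>> yhop(n: -6)
<< 2018-03-31
>> stepdays(n: 297)
<< 2019-01-22
>> stepdays(n: 262)
<< 2019-10-11
>> stepdays(n: -133)
<< 2019-05-31

Answer: 2019-10-11
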